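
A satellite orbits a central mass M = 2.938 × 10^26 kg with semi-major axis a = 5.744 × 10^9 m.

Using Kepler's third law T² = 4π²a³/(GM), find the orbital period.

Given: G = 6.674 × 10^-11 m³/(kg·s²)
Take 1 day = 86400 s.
M = 2.938 × 10^26 kg
GM = G × M = 6.674 × 10^-11 × 2.938 × 10^26 = 1.96082 × 10^16 m³/s²
a = 5.744 × 10^9 m
a³ = 1.89515 × 10^29 m³
T = 2π √(a³/GM) = 2π √((1.89515 × 10^29) / (1.96082 × 10^16)) = 2π × 3.10887 × 10^6 s
T = 1.95336 × 10^7 s ≈ 226.1 days

Final answer: 226.1 days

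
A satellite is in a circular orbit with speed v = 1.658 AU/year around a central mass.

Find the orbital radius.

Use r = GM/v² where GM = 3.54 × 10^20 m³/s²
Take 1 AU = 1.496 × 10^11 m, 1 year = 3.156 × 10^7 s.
v = 1.658 AU/year = 7859.21 m/s
GM = 3.54 × 10^20 m³/s²
v² = 6.17672 × 10^7 m²/s²
r = GM/v² = (3.54 × 10^20) / (6.17672 × 10^7) = 5.73119 × 10^12 m ≈ 38.31 AU

Final answer: 38.31 AU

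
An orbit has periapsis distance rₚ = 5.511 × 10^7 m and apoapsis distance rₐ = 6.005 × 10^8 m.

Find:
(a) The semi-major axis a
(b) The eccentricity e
rₚ = 5.511 × 10^7 m
rₐ = 6.005 × 10^8 m
(a) a = (rₚ + rₐ)/2 = 3.27805 × 10^8 m ≈ 3.278 × 10^8 m
(b) e = (rₐ − rₚ)/(rₐ + rₚ) = (5.4539 × 10^8) / (6.5561 × 10^8) = 0.831882

Final answer:
(a) a = 3.278 × 10^8 m
(b) e = 0.8319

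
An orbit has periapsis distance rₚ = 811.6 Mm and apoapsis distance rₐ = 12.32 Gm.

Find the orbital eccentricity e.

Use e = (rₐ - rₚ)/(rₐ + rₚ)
rₚ = 811.6 Mm = 8.116 × 10^8 m
rₐ = 12.32 Gm = 1.232 × 10^10 m
rₐ − rₚ = 1.15084 × 10^10 m
rₐ + rₚ = 1.31316 × 10^10 m
e = (rₐ − rₚ)/(rₐ + rₚ) = 0.87639

Final answer: e = 0.8764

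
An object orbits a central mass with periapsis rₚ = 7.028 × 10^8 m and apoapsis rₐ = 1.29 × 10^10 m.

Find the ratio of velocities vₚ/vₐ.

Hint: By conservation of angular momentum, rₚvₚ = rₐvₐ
rₚ = 7.028 × 10^8 m
rₐ = 1.29 × 10^10 m
rₚvₚ = rₐvₐ  ⇒  vₚ/vₐ = rₐ/rₚ
vₚ/vₐ = (1.29 × 10^10) / (7.028 × 10^8) = 18.3552

Final answer: vₚ/vₐ = 18.36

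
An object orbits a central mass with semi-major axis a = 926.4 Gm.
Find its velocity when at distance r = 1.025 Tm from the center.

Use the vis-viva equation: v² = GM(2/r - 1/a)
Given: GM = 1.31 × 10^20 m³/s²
a = 926.4 Gm = 9.264 × 10^11 m
r = 1.025 Tm = 1.025 × 10^12 m
GM = 1.31 × 10^20 m³/s²
2/r − 1/a = 1.95122 × 10^-12 − 1.07945 × 10^-12 = 8.71772 × 10^-13 m⁻¹
v² = GM (2/r − 1/a) = 1.14202 × 10^8 m²/s²
v = 10686.5 m/s ≈ 10.69 km/s

Final answer: 10.69 km/s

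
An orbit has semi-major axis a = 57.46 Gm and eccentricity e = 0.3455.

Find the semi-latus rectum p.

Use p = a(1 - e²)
a = 57.46 Gm = 5.746 × 10^10 m
e = 0.3455,  e² = 0.11937,  1 − e² = 0.88063
p = a(1 − e²) = 5.746 × 10^10 m × 0.88063 = 5.0601 × 10^10 m ≈ 50.6 Gm

Final answer: p = 50.6 Gm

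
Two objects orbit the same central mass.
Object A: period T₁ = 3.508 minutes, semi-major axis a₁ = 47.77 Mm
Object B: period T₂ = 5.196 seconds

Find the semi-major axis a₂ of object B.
T₁ = 3.508 minutes = 210.48 s
T₂ = 5.196 seconds
a₁ = 47.77 Mm = 4.777 × 10^7 m
Kepler's third law: (T₂/T₁)² = (a₂/a₁)³  ⇒  a₂ = a₁ (T₂/T₁)^(2/3)
T₂/T₁ = 0.0246864
(T₂/T₁)^(2/3) = 0.0847824
a₂ = 4.777 × 10^7 m × 0.0847824 = 4.05005 × 10^6 m ≈ 4.05 Mm

Final answer: a₂ = 4.05 Mm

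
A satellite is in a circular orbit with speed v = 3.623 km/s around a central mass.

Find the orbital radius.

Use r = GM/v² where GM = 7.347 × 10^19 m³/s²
v = 3.623 km/s = 3623 m/s
GM = 7.347 × 10^19 m³/s²
v² = 1.31261 × 10^7 m²/s²
r = GM/v² = (7.347 × 10^19) / (1.31261 × 10^7) = 5.59723 × 10^12 m ≈ 5.597 Tm

Final answer: 5.597 Tm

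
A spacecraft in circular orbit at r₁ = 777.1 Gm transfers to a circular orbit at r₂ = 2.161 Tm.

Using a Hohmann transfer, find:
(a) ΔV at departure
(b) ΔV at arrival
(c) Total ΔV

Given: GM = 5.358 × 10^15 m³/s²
r₁ = 777.1 Gm = 7.771 × 10^11 m
r₂ = 2.161 Tm = 2.161 × 10^12 m
GM = 5.358 × 10^15 m³/s²
Transfer ellipse: a_t = (r₁ + r₂)/2 = 1.46905 × 10^12 m
Circular speed at r₁: v₁ = √(GM/r₁) = 83.0353 m/s
Transfer speed at r₁ (periapsis): v₁ₜ = √(GM(2/r₁ − 1/a_t)) = 100.71 m/s
(a) ΔV₁ = v₁ₜ − v₁ = 17.6745 m/s ≈ 17.67 m/s
Circular speed at r₂: v₂ = √(GM/r₂) = 49.7937 m/s
Transfer speed at r₂ (apoapsis): v₂ₜ = √(GM(2/r₂ − 1/a_t)) = 36.2155 m/s
(b) ΔV₂ = v₂ − v₂ₜ = 13.5782 m/s ≈ 13.58 m/s
(c) ΔV_total = ΔV₁ + ΔV₂ = 31.2527 m/s ≈ 31.25 m/s

Final answer:
(a) ΔV₁ = 17.67 m/s
(b) ΔV₂ = 13.58 m/s
(c) ΔV_total = 31.25 m/s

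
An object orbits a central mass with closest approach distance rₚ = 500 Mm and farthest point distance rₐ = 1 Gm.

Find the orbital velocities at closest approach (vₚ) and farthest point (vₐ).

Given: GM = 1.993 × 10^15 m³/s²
rₚ = 500 Mm = 5 × 10^8 m
rₐ = 1 Gm = 1 × 10^9 m
GM = 1.993 × 10^15 m³/s²
a = (rₚ + rₐ)/2 = 7.5 × 10^8 m
Vis-viva: v² = GM (2/r − 1/a)
vₚ² = 1.993 × 10^15 × (4 × 10^-9 − 1.33333 × 10^-9) = 5.31467 × 10^6 m²/s²
vₚ = 2305.36 m/s ≈ 2.305 km/s
vₐ² = 1.993 × 10^15 × (2 × 10^-9 − 1.33333 × 10^-9) = 1.32867 × 10^6 m²/s²
vₐ = 1152.68 m/s ≈ 1.153 km/s

Final answer: vₚ = 2.305 km/s, vₐ = 1.153 km/s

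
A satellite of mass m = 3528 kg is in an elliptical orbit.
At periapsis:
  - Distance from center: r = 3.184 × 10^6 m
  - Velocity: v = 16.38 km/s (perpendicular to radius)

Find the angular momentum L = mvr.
r = 3.184 × 10^6 m
v = 16.38 km/s = 16380 m/s
vr = 16380 × 3.184 × 10^6 = 5.21539 × 10^10 m²/s
L = m × vr = 3528 × 5.21539 × 10^10 = 1.83999 × 10^14 kg·m²/s ≈ 1.84 × 10^14 kg·m²/s

Final answer: L = 1.84 × 10^14 kg·m²/s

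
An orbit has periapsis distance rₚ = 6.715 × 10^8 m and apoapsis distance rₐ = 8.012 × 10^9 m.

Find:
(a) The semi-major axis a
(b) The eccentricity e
rₚ = 6.715 × 10^8 m
rₐ = 8.012 × 10^9 m
(a) a = (rₚ + rₐ)/2 = 4.34175 × 10^9 m ≈ 4.342 × 10^9 m
(b) e = (rₐ − rₚ)/(rₐ + rₚ) = (7.3405 × 10^9) / (8.6835 × 10^9) = 0.845339

Final answer:
(a) a = 4.342 × 10^9 m
(b) e = 0.8453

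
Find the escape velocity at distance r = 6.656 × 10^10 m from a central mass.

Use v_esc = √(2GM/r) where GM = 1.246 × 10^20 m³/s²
r = 6.656 × 10^10 m
GM = 1.246 × 10^20 m³/s²
2GM/r = 2 × (1.246 × 10^20) / (6.656 × 10^10) = 3.74399 × 10^9 m²/s²
v_esc = √(2GM/r) = 61188.2 m/s ≈ 61.19 km/s

Final answer: 61.19 km/s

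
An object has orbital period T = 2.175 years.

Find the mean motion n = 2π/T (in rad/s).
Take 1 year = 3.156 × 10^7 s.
T = 2.175 years = 6.8643 × 10^7 s
n = 2π / (6.8643 × 10^7 s) = 9.15342 × 10^-8 rad/s ≈ 9.153 × 10^-8 rad/s

Final answer: n = 9.153 × 10^-8 rad/s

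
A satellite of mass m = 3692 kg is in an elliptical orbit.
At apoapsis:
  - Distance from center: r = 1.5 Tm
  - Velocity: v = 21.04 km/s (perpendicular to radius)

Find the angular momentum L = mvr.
r = 1.5 Tm = 1.5 × 10^12 m
v = 21.04 km/s = 21040 m/s
vr = 21040 × 1.5 × 10^12 = 3.156 × 10^16 m²/s
L = m × vr = 3692 × 3.156 × 10^16 = 1.1652 × 10^20 kg·m²/s ≈ 1.165 × 10^20 kg·m²/s

Final answer: L = 1.165 × 10^20 kg·m²/s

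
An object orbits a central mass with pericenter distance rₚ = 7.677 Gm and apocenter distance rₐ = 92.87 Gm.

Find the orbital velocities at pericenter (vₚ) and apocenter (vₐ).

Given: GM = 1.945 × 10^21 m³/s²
rₚ = 7.677 Gm = 7.677 × 10^9 m
rₐ = 92.87 Gm = 9.287 × 10^10 m
GM = 1.945 × 10^21 m³/s²
a = (rₚ + rₐ)/2 = 5.02735 × 10^10 m
Vis-viva: v² = GM (2/r − 1/a)
vₚ² = 1.945 × 10^21 × (2.60518 × 10^-10 − 1.98912 × 10^-11) = 4.6802 × 10^11 m²/s²
vₚ = 684120 m/s ≈ 684.1 km/s
vₐ² = 1.945 × 10^21 × (2.15355 × 10^-11 − 1.98912 × 10^-11) = 3.19813 × 10^9 m²/s²
vₐ = 56552 m/s ≈ 56.55 km/s

Final answer: vₚ = 684.1 km/s, vₐ = 56.55 km/s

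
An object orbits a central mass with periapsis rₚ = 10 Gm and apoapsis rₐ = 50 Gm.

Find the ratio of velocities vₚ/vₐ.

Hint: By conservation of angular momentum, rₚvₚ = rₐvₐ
rₚ = 10 Gm = 1 × 10^10 m
rₐ = 50 Gm = 5 × 10^10 m
rₚvₚ = rₐvₐ  ⇒  vₚ/vₐ = rₐ/rₚ
vₚ/vₐ = (5 × 10^10) / (1 × 10^10) = 5

Final answer: vₚ/vₐ = 5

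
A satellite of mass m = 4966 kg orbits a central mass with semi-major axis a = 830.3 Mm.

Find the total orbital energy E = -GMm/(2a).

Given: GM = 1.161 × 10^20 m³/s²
a = 830.3 Mm = 8.303 × 10^8 m
GM = 1.161 × 10^20 m³/s²
2a = 1.6606 × 10^9 m
GMm = 1.161 × 10^20 × 4966 = 5.76553 × 10^23 m³·kg/s²
E = −GMm/(2a) = -3.47195 × 10^14 J ≈ -347.2 TJ

Final answer: -347.2 TJ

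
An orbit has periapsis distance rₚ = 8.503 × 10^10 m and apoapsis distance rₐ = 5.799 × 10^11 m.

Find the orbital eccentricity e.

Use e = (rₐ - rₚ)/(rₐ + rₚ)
rₚ = 8.503 × 10^10 m
rₐ = 5.799 × 10^11 m
rₐ − rₚ = 4.9487 × 10^11 m
rₐ + rₚ = 6.6493 × 10^11 m
e = (rₐ − rₚ)/(rₐ + rₚ) = 0.744244

Final answer: e = 0.7442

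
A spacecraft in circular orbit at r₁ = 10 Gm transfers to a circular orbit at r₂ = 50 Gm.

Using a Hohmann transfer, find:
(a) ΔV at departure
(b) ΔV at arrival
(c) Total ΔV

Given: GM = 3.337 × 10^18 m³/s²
r₁ = 10 Gm = 1 × 10^10 m
r₂ = 50 Gm = 5 × 10^10 m
GM = 3.337 × 10^18 m³/s²
Transfer ellipse: a_t = (r₁ + r₂)/2 = 3 × 10^10 m
Circular speed at r₁: v₁ = √(GM/r₁) = 18267.5 m/s
Transfer speed at r₁ (periapsis): v₁ₜ = √(GM(2/r₁ − 1/a_t)) = 23583.2 m/s
(a) ΔV₁ = v₁ₜ − v₁ = 5315.73 m/s ≈ 5.316 km/s
Circular speed at r₂: v₂ = √(GM/r₂) = 8169.46 m/s
Transfer speed at r₂ (apoapsis): v₂ₜ = √(GM(2/r₂ − 1/a_t)) = 4716.64 m/s
(b) ΔV₂ = v₂ − v₂ₜ = 3452.82 m/s ≈ 3.453 km/s
(c) ΔV_total = ΔV₁ + ΔV₂ = 8768.55 m/s ≈ 8.769 km/s

Final answer:
(a) ΔV₁ = 5.316 km/s
(b) ΔV₂ = 3.453 km/s
(c) ΔV_total = 8.769 km/s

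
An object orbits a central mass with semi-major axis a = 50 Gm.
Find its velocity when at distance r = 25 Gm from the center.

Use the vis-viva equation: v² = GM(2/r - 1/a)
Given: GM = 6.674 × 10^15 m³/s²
a = 50 Gm = 5 × 10^10 m
r = 25 Gm = 2.5 × 10^10 m
GM = 6.674 × 10^15 m³/s²
2/r − 1/a = 8 × 10^-11 − 2 × 10^-11 = 6 × 10^-11 m⁻¹
v² = GM (2/r − 1/a) = 400440 m²/s²
v = 632.803 m/s ≈ 632.8 m/s

Final answer: 632.8 m/s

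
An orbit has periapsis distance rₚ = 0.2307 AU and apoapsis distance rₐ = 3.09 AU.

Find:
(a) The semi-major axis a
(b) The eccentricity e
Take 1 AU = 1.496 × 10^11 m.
rₚ = 0.2307 AU = 3.45127 × 10^10 m
rₐ = 3.09 AU = 4.62264 × 10^11 m
(a) a = (rₚ + rₐ)/2 = 2.48388 × 10^11 m ≈ 1.66 AU
(b) e = (rₐ − rₚ)/(rₐ + rₚ) = (4.27751 × 10^11) / (4.96777 × 10^11) = 0.861053

Final answer:
(a) a = 1.66 AU
(b) e = 0.8611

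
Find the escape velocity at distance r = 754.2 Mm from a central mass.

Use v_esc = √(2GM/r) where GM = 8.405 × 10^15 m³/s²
r = 754.2 Mm = 7.542 × 10^8 m
GM = 8.405 × 10^15 m³/s²
2GM/r = 2 × (8.405 × 10^15) / (7.542 × 10^8) = 2.22885 × 10^7 m²/s²
v_esc = √(2GM/r) = 4721.07 m/s ≈ 4.721 km/s

Final answer: 4.721 km/s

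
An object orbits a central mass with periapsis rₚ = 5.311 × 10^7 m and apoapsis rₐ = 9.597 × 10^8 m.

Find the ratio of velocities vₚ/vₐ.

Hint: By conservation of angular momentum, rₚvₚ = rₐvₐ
rₚ = 5.311 × 10^7 m
rₐ = 9.597 × 10^8 m
rₚvₚ = rₐvₐ  ⇒  vₚ/vₐ = rₐ/rₚ
vₚ/vₐ = (9.597 × 10^8) / (5.311 × 10^7) = 18.07

Final answer: vₚ/vₐ = 18.07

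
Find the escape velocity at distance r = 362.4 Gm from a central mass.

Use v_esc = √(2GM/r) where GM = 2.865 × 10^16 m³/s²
r = 362.4 Gm = 3.624 × 10^11 m
GM = 2.865 × 10^16 m³/s²
2GM/r = 2 × (2.865 × 10^16) / (3.624 × 10^11) = 158113 m²/s²
v_esc = √(2GM/r) = 397.634 m/s ≈ 397.6 m/s

Final answer: 397.6 m/s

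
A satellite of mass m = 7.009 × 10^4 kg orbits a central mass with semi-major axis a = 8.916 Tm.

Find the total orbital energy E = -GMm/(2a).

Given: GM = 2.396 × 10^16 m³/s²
a = 8.916 Tm = 8.916 × 10^12 m
GM = 2.396 × 10^16 m³/s²
2a = 1.7832 × 10^13 m
GMm = 2.396 × 10^16 × 70090 = 1.67936 × 10^21 m³·kg/s²
E = −GMm/(2a) = -9.41766 × 10^7 J ≈ -94.18 MJ

Final answer: -94.18 MJ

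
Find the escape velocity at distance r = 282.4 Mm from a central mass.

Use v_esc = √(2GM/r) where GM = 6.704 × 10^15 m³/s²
r = 282.4 Mm = 2.824 × 10^8 m
GM = 6.704 × 10^15 m³/s²
2GM/r = 2 × (6.704 × 10^15) / (2.824 × 10^8) = 4.74788 × 10^7 m²/s²
v_esc = √(2GM/r) = 6890.48 m/s ≈ 6.89 km/s

Final answer: 6.89 km/s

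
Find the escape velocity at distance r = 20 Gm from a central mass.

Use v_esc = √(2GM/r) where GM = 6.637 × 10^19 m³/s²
r = 20 Gm = 2 × 10^10 m
GM = 6.637 × 10^19 m³/s²
2GM/r = 2 × (6.637 × 10^19) / (2 × 10^10) = 6.637 × 10^9 m²/s²
v_esc = √(2GM/r) = 81467.8 m/s ≈ 81.47 km/s

Final answer: 81.47 km/s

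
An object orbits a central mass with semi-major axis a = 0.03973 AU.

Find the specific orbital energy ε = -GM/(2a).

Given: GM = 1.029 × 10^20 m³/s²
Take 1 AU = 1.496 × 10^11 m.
a = 0.03973 AU = 5.94361 × 10^9 m
GM = 1.029 × 10^20 m³/s²
2a = 1.18872 × 10^10 m
ε = −GM/(2a) = -8.65636 × 10^9 J/kg ≈ -8.656 GJ/kg

Final answer: -8.656 GJ/kg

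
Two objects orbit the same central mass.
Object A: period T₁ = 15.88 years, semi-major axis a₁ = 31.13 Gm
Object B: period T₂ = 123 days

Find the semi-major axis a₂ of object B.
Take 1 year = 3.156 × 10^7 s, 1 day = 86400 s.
T₁ = 15.88 years = 5.01173 × 10^8 s
T₂ = 123 days = 1.06272 × 10^7 s
a₁ = 31.13 Gm = 3.113 × 10^10 m
Kepler's third law: (T₂/T₁)² = (a₂/a₁)³  ⇒  a₂ = a₁ (T₂/T₁)^(2/3)
T₂/T₁ = 0.0212047
(T₂/T₁)^(2/3) = 0.0766104
a₂ = 3.113 × 10^10 m × 0.0766104 = 2.38488 × 10^9 m ≈ 2.385 Gm

Final answer: a₂ = 2.385 Gm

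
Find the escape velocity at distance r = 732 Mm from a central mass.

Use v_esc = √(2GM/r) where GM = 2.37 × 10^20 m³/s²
r = 732 Mm = 7.32 × 10^8 m
GM = 2.37 × 10^20 m³/s²
2GM/r = 2 × (2.37 × 10^20) / (7.32 × 10^8) = 6.47541 × 10^11 m²/s²
v_esc = √(2GM/r) = 804699 m/s ≈ 804.7 km/s

Final answer: 804.7 km/s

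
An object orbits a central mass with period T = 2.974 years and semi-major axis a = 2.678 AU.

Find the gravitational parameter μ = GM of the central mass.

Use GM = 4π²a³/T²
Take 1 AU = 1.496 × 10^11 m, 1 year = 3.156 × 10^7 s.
T = 2.974 years = 9.38594 × 10^7 s
a = 2.678 AU = 4.00629 × 10^11 m
a³ = 6.43023 × 10^34 m³
T² = 8.80959 × 10^15 s²
GM = 4π² × (6.43023 × 10^34) / (8.80959 × 10^15) = 2.88158 × 10^20 m³/s²
GM ≈ 2.882 × 10^20 m³/s²

Final answer: GM = 2.882 × 10^20 m³/s²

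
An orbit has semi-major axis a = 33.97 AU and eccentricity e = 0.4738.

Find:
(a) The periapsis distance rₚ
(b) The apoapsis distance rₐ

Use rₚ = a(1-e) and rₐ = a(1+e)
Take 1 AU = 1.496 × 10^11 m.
a = 33.97 AU = 5.08191 × 10^12 m
e = 0.4738:  1 − e = 0.5262,  1 + e = 1.4738
(a) rₚ = a(1 − e) = 5.08191 × 10^12 m × 0.5262 = 2.6741 × 10^12 m ≈ 17.88 AU
(b) rₐ = a(1 + e) = 5.08191 × 10^12 m × 1.4738 = 7.48972 × 10^12 m ≈ 50.06 AU

Final answer:
(a) rₚ = 17.88 AU
(b) rₐ = 50.06 AU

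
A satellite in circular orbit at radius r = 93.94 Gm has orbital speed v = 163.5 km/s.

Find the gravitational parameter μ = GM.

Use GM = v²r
r = 93.94 Gm = 9.394 × 10^10 m
v = 163.5 km/s = 163500 m/s
v² = 2.67322 × 10^10 m²/s²
GM = v²r = 2.67322 × 10^10 × 9.394 × 10^10 = 2.51123 × 10^21 m³/s²
GM ≈ 2.511 × 10^21 m³/s²

Final answer: GM = 2.511 × 10^21 m³/s²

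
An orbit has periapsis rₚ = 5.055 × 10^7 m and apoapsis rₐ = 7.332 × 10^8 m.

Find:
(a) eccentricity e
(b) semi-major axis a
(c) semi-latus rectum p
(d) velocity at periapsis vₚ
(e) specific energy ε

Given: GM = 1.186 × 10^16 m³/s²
rₚ = 5.055 × 10^7 m
rₐ = 7.332 × 10^8 m
GM = 1.186 × 10^16 m³/s²
a = (rₚ + rₐ)/2 = 3.91875 × 10^8 m
e = (rₐ − rₚ)/(rₐ + rₚ) = (6.8265 × 10^8) / (7.8375 × 10^8) = 0.871005
(a) e = 0.871005 ≈ 0.871
(b) a = 3.91875 × 10^8 m ≈ 3.919 × 10^8 m
(c) 1 − e² = 0.241351;  p = a(1 − e²) = 3.91875 × 10^8 × 0.241351 = 9.45793 × 10^7 m ≈ 9.458 × 10^7 m
(d) vₚ² = GM (2/rₚ − 1/a) = 1.186 × 10^16 × (3.95648 × 10^-8 − 2.55183 × 10^-9) = 4.38974 × 10^8 m²/s²;  vₚ = 20951.7 m/s ≈ 20.95 km/s
(e) 2a = 7.8375 × 10^8 m;  ε = −GM/(2a) = -1.51324 × 10^7 J/kg ≈ -15.13 MJ/kg

Final answer:
(a) eccentricity e = 0.871
(b) semi-major axis a = 3.919 × 10^8 m
(c) semi-latus rectum p = 9.458 × 10^7 m
(d) velocity at periapsis vₚ = 20.95 km/s
(e) specific energy ε = -15.13 MJ/kg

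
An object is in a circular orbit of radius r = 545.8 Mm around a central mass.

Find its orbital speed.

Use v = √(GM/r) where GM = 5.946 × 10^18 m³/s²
r = 545.8 Mm = 5.458 × 10^8 m
GM = 5.946 × 10^18 m³/s²
GM/r = (5.946 × 10^18) / (5.458 × 10^8) = 1.08941 × 10^10 m²/s²
v = √(GM/r) = 104375 m/s ≈ 104.4 km/s

Final answer: 104.4 km/s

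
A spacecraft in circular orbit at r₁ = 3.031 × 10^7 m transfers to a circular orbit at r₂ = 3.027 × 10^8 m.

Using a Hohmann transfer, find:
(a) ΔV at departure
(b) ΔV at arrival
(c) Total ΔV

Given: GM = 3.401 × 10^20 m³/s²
r₁ = 3.031 × 10^7 m
r₂ = 3.027 × 10^8 m
GM = 3.401 × 10^20 m³/s²
Transfer ellipse: a_t = (r₁ + r₂)/2 = 1.66505 × 10^8 m
Circular speed at r₁: v₁ = √(GM/r₁) = 3.34973 × 10^6 m/s
Transfer speed at r₁ (periapsis): v₁ₜ = √(GM(2/r₁ − 1/a_t)) = 4.51651 × 10^6 m/s
(a) ΔV₁ = v₁ₜ − v₁ = 1.16678 × 10^6 m/s ≈ 1167 km/s
Circular speed at r₂: v₂ = √(GM/r₂) = 1.05998 × 10^6 m/s
Transfer speed at r₂ (apoapsis): v₂ₜ = √(GM(2/r₂ − 1/a_t)) = 452248 m/s
(b) ΔV₂ = v₂ − v₂ₜ = 607731 m/s ≈ 607.7 km/s
(c) ΔV_total = ΔV₁ + ΔV₂ = 1.77451 × 10^6 m/s ≈ 1775 km/s

Final answer:
(a) ΔV₁ = 1167 km/s
(b) ΔV₂ = 607.7 km/s
(c) ΔV_total = 1775 km/s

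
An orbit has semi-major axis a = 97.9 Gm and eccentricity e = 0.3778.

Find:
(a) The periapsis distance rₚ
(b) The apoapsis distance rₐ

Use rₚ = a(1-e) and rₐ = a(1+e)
a = 97.9 Gm = 9.79 × 10^10 m
e = 0.3778:  1 − e = 0.6222,  1 + e = 1.3778
(a) rₚ = a(1 − e) = 9.79 × 10^10 m × 0.6222 = 6.09134 × 10^10 m ≈ 60.91 Gm
(b) rₐ = a(1 + e) = 9.79 × 10^10 m × 1.3778 = 1.34887 × 10^11 m ≈ 134.9 Gm

Final answer:
(a) rₚ = 60.91 Gm
(b) rₐ = 134.9 Gm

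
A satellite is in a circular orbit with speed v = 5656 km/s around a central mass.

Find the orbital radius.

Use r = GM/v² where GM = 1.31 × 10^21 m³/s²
v = 5656 km/s = 5.656 × 10^6 m/s
GM = 1.31 × 10^21 m³/s²
v² = 3.19903 × 10^13 m²/s²
r = GM/v² = (1.31 × 10^21) / (3.19903 × 10^13) = 4.09499 × 10^7 m ≈ 40.95 Mm

Final answer: 40.95 Mm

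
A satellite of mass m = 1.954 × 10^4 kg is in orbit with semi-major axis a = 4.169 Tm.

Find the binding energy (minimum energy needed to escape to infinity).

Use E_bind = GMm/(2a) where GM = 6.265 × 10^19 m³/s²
a = 4.169 Tm = 4.169 × 10^12 m
GM = 6.265 × 10^19 m³/s²
m = 1.954 × 10^4 kg
GMm = 6.265 × 10^19 × 19540 = 1.22418 × 10^24 m³·kg/s²
2a = 8.338 × 10^12 m
E_bind = GMm/(2a) = 1.4682 × 10^11 J ≈ 146.8 GJ

Final answer: 146.8 GJ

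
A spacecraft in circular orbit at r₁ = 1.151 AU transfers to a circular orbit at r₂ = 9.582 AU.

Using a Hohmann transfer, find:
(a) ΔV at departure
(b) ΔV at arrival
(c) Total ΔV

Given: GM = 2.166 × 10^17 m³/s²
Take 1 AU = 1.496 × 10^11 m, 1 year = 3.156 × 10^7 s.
r₁ = 1.151 AU = 1.7219 × 10^11 m
r₂ = 9.582 AU = 1.43347 × 10^12 m
GM = 2.166 × 10^17 m³/s²
Transfer ellipse: a_t = (r₁ + r₂)/2 = 8.02828 × 10^11 m
Circular speed at r₁: v₁ = √(GM/r₁) = 1121.57 m/s
Transfer speed at r₁ (periapsis): v₁ₜ = √(GM(2/r₁ − 1/a_t)) = 1498.68 m/s
(a) ΔV₁ = v₁ₜ − v₁ = 377.109 m/s ≈ 377.1 m/s
Circular speed at r₂: v₂ = √(GM/r₂) = 388.719 m/s
Transfer speed at r₂ (apoapsis): v₂ₜ = √(GM(2/r₂ − 1/a_t)) = 180.023 m/s
(b) ΔV₂ = v₂ − v₂ₜ = 208.696 m/s ≈ 208.7 m/s
(c) ΔV_total = ΔV₁ + ΔV₂ = 585.805 m/s ≈ 0.1236 AU/year

Final answer:
(a) ΔV₁ = 377.1 m/s
(b) ΔV₂ = 208.7 m/s
(c) ΔV_total = 0.1236 AU/year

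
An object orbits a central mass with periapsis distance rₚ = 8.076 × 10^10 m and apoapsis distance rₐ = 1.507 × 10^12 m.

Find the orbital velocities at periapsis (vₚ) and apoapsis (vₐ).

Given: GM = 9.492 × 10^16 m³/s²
rₚ = 8.076 × 10^10 m
rₐ = 1.507 × 10^12 m
GM = 9.492 × 10^16 m³/s²
a = (rₚ + rₐ)/2 = 7.9388 × 10^11 m
Vis-viva: v² = GM (2/r − 1/a)
vₚ² = 9.492 × 10^16 × (2.47647 × 10^-11 − 1.25964 × 10^-12) = 2.2311 × 10^6 m²/s²
vₚ = 1493.69 m/s ≈ 1.494 km/s
vₐ² = 9.492 × 10^16 × (1.32714 × 10^-12 − 1.25964 × 10^-12) = 6407.46 m²/s²
vₐ = 80.0466 m/s ≈ 80.05 m/s

Final answer: vₚ = 1.494 km/s, vₐ = 80.05 m/s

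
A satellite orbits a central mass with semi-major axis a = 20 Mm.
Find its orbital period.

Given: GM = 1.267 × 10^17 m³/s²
a = 20 Mm = 2 × 10^7 m
GM = 1.267 × 10^17 m³/s²
a³ = 8 × 10^21 m³
T = 2π √(a³/GM) = 2π √((8 × 10^21) / (1.267 × 10^17)) = 2π × 251.279 s
T = 1578.83 s ≈ 26.31 minutes

Final answer: 26.31 minutes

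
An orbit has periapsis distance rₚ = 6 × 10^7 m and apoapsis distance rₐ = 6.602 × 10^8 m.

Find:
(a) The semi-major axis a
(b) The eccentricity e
rₚ = 6 × 10^7 m
rₐ = 6.602 × 10^8 m
(a) a = (rₚ + rₐ)/2 = 3.601 × 10^8 m ≈ 3.601 × 10^8 m
(b) e = (rₐ − rₚ)/(rₐ + rₚ) = (6.002 × 10^8) / (7.202 × 10^8) = 0.83338

Final answer:
(a) a = 3.601 × 10^8 m
(b) e = 0.8334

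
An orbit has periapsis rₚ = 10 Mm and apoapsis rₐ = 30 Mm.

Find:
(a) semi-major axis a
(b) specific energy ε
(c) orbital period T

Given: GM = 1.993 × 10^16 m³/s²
rₚ = 10 Mm = 1 × 10^7 m
rₐ = 30 Mm = 3 × 10^7 m
GM = 1.993 × 10^16 m³/s²
a = (rₚ + rₐ)/2 = 2 × 10^7 m
e = (rₐ − rₚ)/(rₐ + rₚ) = (2 × 10^7) / (4 × 10^7) = 0.5
(a) a = 2 × 10^7 m ≈ 20 Mm
(b) 2a = 4 × 10^7 m;  ε = −GM/(2a) = -4.9825 × 10^8 J/kg ≈ -498.2 MJ/kg
(c) a³ = 8 × 10^21 m³;  T = 2π √(a³/GM) = 2π × 633.565 s = 3980.81 s ≈ 1.106 hours

Final answer:
(a) semi-major axis a = 20 Mm
(b) specific energy ε = -498.2 MJ/kg
(c) orbital period T = 1.106 hours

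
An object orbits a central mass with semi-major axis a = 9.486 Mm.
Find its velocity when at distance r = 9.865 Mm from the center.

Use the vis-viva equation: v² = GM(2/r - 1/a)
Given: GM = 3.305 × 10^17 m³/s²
a = 9.486 Mm = 9.486 × 10^6 m
r = 9.865 Mm = 9.865 × 10^6 m
GM = 3.305 × 10^17 m³/s²
2/r − 1/a = 2.02737 × 10^-7 − 1.05419 × 10^-7 = 9.73184 × 10^-8 m⁻¹
v² = GM (2/r − 1/a) = 3.21637 × 10^10 m²/s²
v = 179343 m/s ≈ 179.3 km/s

Final answer: 179.3 km/s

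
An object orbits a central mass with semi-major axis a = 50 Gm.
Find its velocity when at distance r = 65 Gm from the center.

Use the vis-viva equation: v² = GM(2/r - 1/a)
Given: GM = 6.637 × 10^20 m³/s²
a = 50 Gm = 5 × 10^10 m
r = 65 Gm = 6.5 × 10^10 m
GM = 6.637 × 10^20 m³/s²
2/r − 1/a = 3.07692 × 10^-11 − 2 × 10^-11 = 1.07692 × 10^-11 m⁻¹
v² = GM (2/r − 1/a) = 7.14754 × 10^9 m²/s²
v = 84543.1 m/s ≈ 84.54 km/s

Final answer: 84.54 km/s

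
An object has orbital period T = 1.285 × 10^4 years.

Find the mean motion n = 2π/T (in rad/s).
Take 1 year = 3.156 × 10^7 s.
T = 1.285 × 10^4 years = 4.05546 × 10^11 s
n = 2π / (4.05546 × 10^11 s) = 1.54932 × 10^-11 rad/s ≈ 1.549 × 10^-11 rad/s

Final answer: n = 1.549 × 10^-11 rad/s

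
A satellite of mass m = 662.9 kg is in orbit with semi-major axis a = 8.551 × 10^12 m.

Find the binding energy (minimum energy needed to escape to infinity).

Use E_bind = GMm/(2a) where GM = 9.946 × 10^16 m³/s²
a = 8.551 × 10^12 m
GM = 9.946 × 10^16 m³/s²
m = 662.9 kg
GMm = 9.946 × 10^16 × 662.9 = 6.5932 × 10^19 m³·kg/s²
2a = 1.7102 × 10^13 m
E_bind = GMm/(2a) = 3.85522 × 10^6 J ≈ 3.855 MJ

Final answer: 3.855 MJ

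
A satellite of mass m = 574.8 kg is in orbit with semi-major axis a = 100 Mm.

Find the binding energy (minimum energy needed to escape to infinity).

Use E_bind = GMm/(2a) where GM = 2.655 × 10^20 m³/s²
a = 100 Mm = 1 × 10^8 m
GM = 2.655 × 10^20 m³/s²
m = 574.8 kg
GMm = 2.655 × 10^20 × 574.8 = 1.52609 × 10^23 m³·kg/s²
2a = 2 × 10^8 m
E_bind = GMm/(2a) = 7.63047 × 10^14 J ≈ 763 TJ

Final answer: 763 TJ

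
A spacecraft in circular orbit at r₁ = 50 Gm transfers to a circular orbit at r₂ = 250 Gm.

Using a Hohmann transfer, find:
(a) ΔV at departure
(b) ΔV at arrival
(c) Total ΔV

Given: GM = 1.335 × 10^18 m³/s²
r₁ = 50 Gm = 5 × 10^10 m
r₂ = 250 Gm = 2.5 × 10^11 m
GM = 1.335 × 10^18 m³/s²
Transfer ellipse: a_t = (r₁ + r₂)/2 = 1.5 × 10^11 m
Circular speed at r₁: v₁ = √(GM/r₁) = 5167.2 m/s
Transfer speed at r₁ (periapsis): v₁ₜ = √(GM(2/r₁ − 1/a_t)) = 6670.83 m/s
(a) ΔV₁ = v₁ₜ − v₁ = 1503.63 m/s ≈ 1.504 km/s
Circular speed at r₂: v₂ = √(GM/r₂) = 2310.84 m/s
Transfer speed at r₂ (apoapsis): v₂ₜ = √(GM(2/r₂ − 1/a_t)) = 1334.17 m/s
(b) ΔV₂ = v₂ − v₂ₜ = 976.678 m/s ≈ 976.7 m/s
(c) ΔV_total = ΔV₁ + ΔV₂ = 2480.31 m/s ≈ 2.48 km/s

Final answer:
(a) ΔV₁ = 1.504 km/s
(b) ΔV₂ = 976.7 m/s
(c) ΔV_total = 2.48 km/s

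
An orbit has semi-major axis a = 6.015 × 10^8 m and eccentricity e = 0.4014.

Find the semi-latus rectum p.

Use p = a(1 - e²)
a = 6.015 × 10^8 m
e = 0.4014,  e² = 0.161122,  1 − e² = 0.838878
p = a(1 − e²) = 6.015 × 10^8 m × 0.838878 = 5.04585 × 10^8 m ≈ 5.046 × 10^8 m

Final answer: p = 5.046 × 10^8 m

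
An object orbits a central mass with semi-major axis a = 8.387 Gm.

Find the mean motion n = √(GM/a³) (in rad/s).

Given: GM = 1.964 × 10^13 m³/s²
a = 8.387 Gm = 8.387 × 10^9 m
GM = 1.964 × 10^13 m³/s²
a³ = 5.89956 × 10^29 m³
GM/a³ = (1.964 × 10^13) / (5.89956 × 10^29) = 3.32906 × 10^-17 s⁻²
n = √(GM/a³) = 5.7698 × 10^-9 rad/s ≈ 5.77 × 10^-9 rad/s

Final answer: n = 5.77 × 10^-9 rad/s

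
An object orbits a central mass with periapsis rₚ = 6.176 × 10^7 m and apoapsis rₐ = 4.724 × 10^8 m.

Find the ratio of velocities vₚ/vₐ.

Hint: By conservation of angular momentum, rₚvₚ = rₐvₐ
rₚ = 6.176 × 10^7 m
rₐ = 4.724 × 10^8 m
rₚvₚ = rₐvₐ  ⇒  vₚ/vₐ = rₐ/rₚ
vₚ/vₐ = (4.724 × 10^8) / (6.176 × 10^7) = 7.64896

Final answer: vₚ/vₐ = 7.649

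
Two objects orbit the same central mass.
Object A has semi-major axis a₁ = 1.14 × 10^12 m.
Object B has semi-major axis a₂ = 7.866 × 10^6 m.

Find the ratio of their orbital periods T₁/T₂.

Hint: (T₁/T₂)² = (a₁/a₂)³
a₁ = 1.14 × 10^12 m
a₂ = 7.866 × 10^6 m
a₁/a₂ = 144928
T₁/T₂ = (a₁/a₂)^(3/2) = (144928)^1.5 = 5.5173 × 10^7

Final answer: T₁/T₂ = 5.517 × 10^7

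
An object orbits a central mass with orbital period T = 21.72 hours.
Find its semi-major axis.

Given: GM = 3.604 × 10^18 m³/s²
T = 21.72 hours = 78192 s
GM = 3.604 × 10^18 m³/s²
Kepler's third law: a³ = GM T² / (4π²)
T² = 6.11399 × 10^9 s²
a³ = (3.604 × 10^18) × (6.11399 × 10^9) / (4π²) = 5.58148 × 10^26 m³
a = (a³)^(1/3) = 8.23348 × 10^8 m ≈ 823.3 Mm

Final answer: 823.3 Mm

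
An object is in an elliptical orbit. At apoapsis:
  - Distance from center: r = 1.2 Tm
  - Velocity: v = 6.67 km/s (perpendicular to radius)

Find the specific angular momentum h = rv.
r = 1.2 Tm = 1.2 × 10^12 m
v = 6.67 km/s = 6670 m/s
h = rv = 1.2 × 10^12 × 6670 = 8.004 × 10^15 m²/s ≈ 8.004 × 10^15 m²/s

Final answer: h = 8.004 × 10^15 m²/s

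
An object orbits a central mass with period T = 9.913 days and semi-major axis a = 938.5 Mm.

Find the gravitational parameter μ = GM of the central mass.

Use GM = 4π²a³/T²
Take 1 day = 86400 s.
T = 9.913 days = 856483 s
a = 938.5 Mm = 9.385 × 10^8 m
a³ = 8.26614 × 10^26 m³
T² = 7.33563 × 10^11 s²
GM = 4π² × (8.26614 × 10^26) / (7.33563 × 10^11) = 4.44862 × 10^16 m³/s²
GM ≈ 4.449 × 10^16 m³/s²

Final answer: GM = 4.449 × 10^16 m³/s²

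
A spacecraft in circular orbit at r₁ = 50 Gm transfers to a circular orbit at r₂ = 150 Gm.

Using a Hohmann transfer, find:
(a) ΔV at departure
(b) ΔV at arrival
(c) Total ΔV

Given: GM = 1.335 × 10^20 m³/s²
r₁ = 50 Gm = 5 × 10^10 m
r₂ = 150 Gm = 1.5 × 10^11 m
GM = 1.335 × 10^20 m³/s²
Transfer ellipse: a_t = (r₁ + r₂)/2 = 1 × 10^11 m
Circular speed at r₁: v₁ = √(GM/r₁) = 51672 m/s
Transfer speed at r₁ (periapsis): v₁ₜ = √(GM(2/r₁ − 1/a_t)) = 63285.1 m/s
(a) ΔV₁ = v₁ₜ − v₁ = 11613 m/s ≈ 11.61 km/s
Circular speed at r₂: v₂ = √(GM/r₂) = 29832.9 m/s
Transfer speed at r₂ (apoapsis): v₂ₜ = √(GM(2/r₂ − 1/a_t)) = 21095 m/s
(b) ΔV₂ = v₂ − v₂ₜ = 8737.84 m/s ≈ 8.738 km/s
(c) ΔV_total = ΔV₁ + ΔV₂ = 20350.9 m/s ≈ 20.35 km/s

Final answer:
(a) ΔV₁ = 11.61 km/s
(b) ΔV₂ = 8.738 km/s
(c) ΔV_total = 20.35 km/s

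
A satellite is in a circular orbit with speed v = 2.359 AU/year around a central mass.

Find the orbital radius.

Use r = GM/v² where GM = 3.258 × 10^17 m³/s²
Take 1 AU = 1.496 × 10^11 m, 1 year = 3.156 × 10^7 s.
v = 2.359 AU/year = 11182.1 m/s
GM = 3.258 × 10^17 m³/s²
v² = 1.25039 × 10^8 m²/s²
r = GM/v² = (3.258 × 10^17) / (1.25039 × 10^8) = 2.60559 × 10^9 m ≈ 0.01742 AU

Final answer: 0.01742 AU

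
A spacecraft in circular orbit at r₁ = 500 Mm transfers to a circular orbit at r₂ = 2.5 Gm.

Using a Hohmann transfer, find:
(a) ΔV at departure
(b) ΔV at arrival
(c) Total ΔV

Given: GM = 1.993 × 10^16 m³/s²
r₁ = 500 Mm = 5 × 10^8 m
r₂ = 2.5 Gm = 2.5 × 10^9 m
GM = 1.993 × 10^16 m³/s²
Transfer ellipse: a_t = (r₁ + r₂)/2 = 1.5 × 10^9 m
Circular speed at r₁: v₁ = √(GM/r₁) = 6313.48 m/s
Transfer speed at r₁ (periapsis): v₁ₜ = √(GM(2/r₁ − 1/a_t)) = 8150.66 m/s
(a) ΔV₁ = v₁ₜ − v₁ = 1837.19 m/s ≈ 1.837 km/s
Circular speed at r₂: v₂ = √(GM/r₂) = 2823.47 m/s
Transfer speed at r₂ (apoapsis): v₂ₜ = √(GM(2/r₂ − 1/a_t)) = 1630.13 m/s
(b) ΔV₂ = v₂ − v₂ₜ = 1193.34 m/s ≈ 1.193 km/s
(c) ΔV_total = ΔV₁ + ΔV₂ = 3030.53 m/s ≈ 3.031 km/s

Final answer:
(a) ΔV₁ = 1.837 km/s
(b) ΔV₂ = 1.193 km/s
(c) ΔV_total = 3.031 km/s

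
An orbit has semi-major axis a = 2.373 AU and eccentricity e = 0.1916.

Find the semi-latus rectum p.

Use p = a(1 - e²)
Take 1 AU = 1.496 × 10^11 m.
a = 2.373 AU = 3.55001 × 10^11 m
e = 0.1916,  e² = 0.0367106,  1 − e² = 0.963289
p = a(1 − e²) = 3.55001 × 10^11 m × 0.963289 = 3.41969 × 10^11 m ≈ 2.286 AU

Final answer: p = 2.286 AU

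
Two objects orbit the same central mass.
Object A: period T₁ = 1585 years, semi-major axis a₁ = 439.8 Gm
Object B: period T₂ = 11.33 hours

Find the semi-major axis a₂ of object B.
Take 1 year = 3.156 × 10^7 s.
T₁ = 1585 years = 5.00226 × 10^10 s
T₂ = 11.33 hours = 40788 s
a₁ = 439.8 Gm = 4.398 × 10^11 m
Kepler's third law: (T₂/T₁)² = (a₂/a₁)³  ⇒  a₂ = a₁ (T₂/T₁)^(2/3)
T₂/T₁ = 8.15391 × 10^-7
(T₂/T₁)^(2/3) = 8.72792 × 10^-5
a₂ = 4.398 × 10^11 m × 8.72792 × 10^-5 = 3.83854 × 10^7 m ≈ 38.39 Mm

Final answer: a₂ = 38.39 Mm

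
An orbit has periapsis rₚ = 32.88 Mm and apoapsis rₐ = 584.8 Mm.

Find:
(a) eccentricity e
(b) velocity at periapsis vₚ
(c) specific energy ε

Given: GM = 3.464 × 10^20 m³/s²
rₚ = 32.88 Mm = 3.288 × 10^7 m
rₐ = 584.8 Mm = 5.848 × 10^8 m
GM = 3.464 × 10^20 m³/s²
a = (rₚ + rₐ)/2 = 3.0884 × 10^8 m
e = (rₐ − rₚ)/(rₐ + rₚ) = (5.5192 × 10^8) / (6.1768 × 10^8) = 0.893537
(a) e = 0.893537 ≈ 0.8935
(b) vₚ² = GM (2/rₚ − 1/a) = 3.464 × 10^20 × (6.08273 × 10^-8 − 3.23792 × 10^-9) = 1.99489 × 10^13 m²/s²;  vₚ = 4.46642 × 10^6 m/s ≈ 4466 km/s
(c) 2a = 6.1768 × 10^8 m;  ε = −GM/(2a) = -5.60808 × 10^11 J/kg ≈ -560.8 GJ/kg

Final answer:
(a) eccentricity e = 0.8935
(b) velocity at periapsis vₚ = 4466 km/s
(c) specific energy ε = -560.8 GJ/kg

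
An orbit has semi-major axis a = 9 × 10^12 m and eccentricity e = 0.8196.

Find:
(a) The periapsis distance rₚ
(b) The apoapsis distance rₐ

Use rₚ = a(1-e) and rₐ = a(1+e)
a = 9 × 10^12 m
e = 0.8196:  1 − e = 0.1804,  1 + e = 1.8196
(a) rₚ = a(1 − e) = 9 × 10^12 m × 0.1804 = 1.6236 × 10^12 m ≈ 1.624 × 10^12 m
(b) rₐ = a(1 + e) = 9 × 10^12 m × 1.8196 = 1.63764 × 10^13 m ≈ 1.638 × 10^13 m

Final answer:
(a) rₚ = 1.624 × 10^12 m
(b) rₐ = 1.638 × 10^13 m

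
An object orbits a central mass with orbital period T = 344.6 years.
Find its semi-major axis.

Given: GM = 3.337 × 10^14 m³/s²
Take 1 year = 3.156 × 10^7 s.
T = 344.6 years = 1.08756 × 10^10 s
GM = 3.337 × 10^14 m³/s²
Kepler's third law: a³ = GM T² / (4π²)
T² = 1.18278 × 10^20 s²
a³ = (3.337 × 10^14) × (1.18278 × 10^20) / (4π²) = 9.99772 × 10^32 m³
a = (a³)^(1/3) = 9.99924 × 10^10 m ≈ 99.99 Gm

Final answer: 99.99 Gm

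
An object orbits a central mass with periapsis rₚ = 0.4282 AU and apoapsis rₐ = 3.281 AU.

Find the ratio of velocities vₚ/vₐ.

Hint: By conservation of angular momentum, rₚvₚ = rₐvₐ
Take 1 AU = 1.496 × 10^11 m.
rₚ = 0.4282 AU = 6.40587 × 10^10 m
rₐ = 3.281 AU = 4.90838 × 10^11 m
rₚvₚ = rₐvₐ  ⇒  vₚ/vₐ = rₐ/rₚ
vₚ/vₐ = (4.90838 × 10^11) / (6.40587 × 10^10) = 7.66231

Final answer: vₚ/vₐ = 7.662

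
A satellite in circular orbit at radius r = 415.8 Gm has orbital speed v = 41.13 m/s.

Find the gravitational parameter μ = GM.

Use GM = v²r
r = 415.8 Gm = 4.158 × 10^11 m
v = 41.13 m/s
v² = 1691.68 m²/s²
GM = v²r = 1691.68 × 4.158 × 10^11 = 7.03399 × 10^14 m³/s²
GM ≈ 7.034 × 10^14 m³/s²

Final answer: GM = 7.034 × 10^14 m³/s²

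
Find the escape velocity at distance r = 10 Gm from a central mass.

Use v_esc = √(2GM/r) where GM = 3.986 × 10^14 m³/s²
r = 10 Gm = 1 × 10^10 m
GM = 3.986 × 10^14 m³/s²
2GM/r = 2 × (3.986 × 10^14) / (1 × 10^10) = 79720 m²/s²
v_esc = √(2GM/r) = 282.347 m/s ≈ 282.3 m/s

Final answer: 282.3 m/s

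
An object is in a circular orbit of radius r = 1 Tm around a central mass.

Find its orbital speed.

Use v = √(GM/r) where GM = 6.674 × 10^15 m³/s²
r = 1 Tm = 1 × 10^12 m
GM = 6.674 × 10^15 m³/s²
GM/r = (6.674 × 10^15) / (1 × 10^12) = 6674 m²/s²
v = √(GM/r) = 81.6946 m/s ≈ 81.69 m/s

Final answer: 81.69 m/s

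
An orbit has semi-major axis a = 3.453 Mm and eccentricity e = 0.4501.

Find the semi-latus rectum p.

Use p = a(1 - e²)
a = 3.453 Mm = 3.453 × 10^6 m
e = 0.4501,  e² = 0.20259,  1 − e² = 0.79741
p = a(1 − e²) = 3.453 × 10^6 m × 0.79741 = 2.75346 × 10^6 m ≈ 2.753 Mm

Final answer: p = 2.753 Mm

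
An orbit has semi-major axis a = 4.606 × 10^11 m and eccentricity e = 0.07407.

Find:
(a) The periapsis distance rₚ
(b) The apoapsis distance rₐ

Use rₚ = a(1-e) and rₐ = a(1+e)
a = 4.606 × 10^11 m
e = 0.07407:  1 − e = 0.92593,  1 + e = 1.07407
(a) rₚ = a(1 − e) = 4.606 × 10^11 m × 0.92593 = 4.26483 × 10^11 m ≈ 4.265 × 10^11 m
(b) rₐ = a(1 + e) = 4.606 × 10^11 m × 1.07407 = 4.94717 × 10^11 m ≈ 4.947 × 10^11 m

Final answer:
(a) rₚ = 4.265 × 10^11 m
(b) rₐ = 4.947 × 10^11 m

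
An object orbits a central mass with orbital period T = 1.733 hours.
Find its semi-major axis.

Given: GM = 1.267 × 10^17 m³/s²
T = 1.733 hours = 6238.8 s
GM = 1.267 × 10^17 m³/s²
Kepler's third law: a³ = GM T² / (4π²)
T² = 3.89226 × 10^7 s²
a³ = (1.267 × 10^17) × (3.89226 × 10^7) / (4π²) = 1.24916 × 10^23 m³
a = (a³)^(1/3) = 4.99888 × 10^7 m ≈ 49.99 Mm

Final answer: 49.99 Mm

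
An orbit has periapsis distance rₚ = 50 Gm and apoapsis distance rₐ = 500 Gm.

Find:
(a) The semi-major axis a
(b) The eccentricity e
rₚ = 50 Gm = 5 × 10^10 m
rₐ = 500 Gm = 5 × 10^11 m
(a) a = (rₚ + rₐ)/2 = 2.75 × 10^11 m ≈ 275 Gm
(b) e = (rₐ − rₚ)/(rₐ + rₚ) = (4.5 × 10^11) / (5.5 × 10^11) = 0.818182

Final answer:
(a) a = 275 Gm
(b) e = 0.8182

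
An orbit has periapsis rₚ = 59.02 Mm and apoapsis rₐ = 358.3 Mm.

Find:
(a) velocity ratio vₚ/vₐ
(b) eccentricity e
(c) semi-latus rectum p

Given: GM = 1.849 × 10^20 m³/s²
rₚ = 59.02 Mm = 5.902 × 10^7 m
rₐ = 358.3 Mm = 3.583 × 10^8 m
GM = 1.849 × 10^20 m³/s²
a = (rₚ + rₐ)/2 = 2.0866 × 10^8 m
e = (rₐ − rₚ)/(rₐ + rₚ) = (2.9928 × 10^8) / (4.1732 × 10^8) = 0.717148
(a) vₚ/vₐ = rₐ/rₚ (angular momentum) = (3.583 × 10^8) / (5.902 × 10^7) = 6.07082 ≈ 6.071
(b) e = 0.717148 ≈ 0.7171
(c) 1 − e² = 0.485699;  p = a(1 − e²) = 2.0866 × 10^8 × 0.485699 = 1.01346 × 10^8 m ≈ 101.3 Mm

Final answer:
(a) velocity ratio vₚ/vₐ = 6.071
(b) eccentricity e = 0.7171
(c) semi-latus rectum p = 101.3 Mm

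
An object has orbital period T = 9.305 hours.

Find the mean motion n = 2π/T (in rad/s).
T = 9.305 hours = 33498 s
n = 2π / 33498 s = 0.000187569 rad/s ≈ 0.0001876 rad/s

Final answer: n = 0.0001876 rad/s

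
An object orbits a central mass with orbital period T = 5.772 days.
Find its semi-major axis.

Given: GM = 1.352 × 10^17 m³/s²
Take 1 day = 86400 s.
T = 5.772 days = 498701 s
GM = 1.352 × 10^17 m³/s²
Kepler's third law: a³ = GM T² / (4π²)
T² = 2.48702 × 10^11 s²
a³ = (1.352 × 10^17) × (2.48702 × 10^11) / (4π²) = 8.5172 × 10^26 m³
a = (a³)^(1/3) = 9.47907 × 10^8 m ≈ 947.9 Mm

Final answer: 947.9 Mm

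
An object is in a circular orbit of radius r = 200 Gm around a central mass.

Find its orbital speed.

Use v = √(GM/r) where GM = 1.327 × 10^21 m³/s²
r = 200 Gm = 2 × 10^11 m
GM = 1.327 × 10^21 m³/s²
GM/r = (1.327 × 10^21) / (2 × 10^11) = 6.635 × 10^9 m²/s²
v = √(GM/r) = 81455.5 m/s ≈ 81.46 km/s

Final answer: 81.46 km/s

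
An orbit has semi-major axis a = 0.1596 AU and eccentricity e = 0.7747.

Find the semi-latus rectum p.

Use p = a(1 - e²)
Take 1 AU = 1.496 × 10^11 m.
a = 0.1596 AU = 2.38762 × 10^10 m
e = 0.7747,  e² = 0.60016,  1 − e² = 0.39984
p = a(1 − e²) = 2.38762 × 10^10 m × 0.39984 = 9.54664 × 10^9 m ≈ 0.06381 AU

Final answer: p = 0.06381 AU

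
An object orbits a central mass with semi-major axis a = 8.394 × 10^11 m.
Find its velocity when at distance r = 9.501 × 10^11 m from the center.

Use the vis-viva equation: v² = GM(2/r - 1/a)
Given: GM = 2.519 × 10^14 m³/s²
a = 8.394 × 10^11 m
r = 9.501 × 10^11 m
GM = 2.519 × 10^14 m³/s²
2/r − 1/a = 2.10504 × 10^-12 − 1.19133 × 10^-12 = 9.13714 × 10^-13 m⁻¹
v² = GM (2/r − 1/a) = 230.165 m²/s²
v = 15.1712 m/s ≈ 15.17 m/s

Final answer: 15.17 m/s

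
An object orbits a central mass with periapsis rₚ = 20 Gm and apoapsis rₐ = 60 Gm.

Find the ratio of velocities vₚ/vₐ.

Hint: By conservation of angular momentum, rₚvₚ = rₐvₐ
rₚ = 20 Gm = 2 × 10^10 m
rₐ = 60 Gm = 6 × 10^10 m
rₚvₚ = rₐvₐ  ⇒  vₚ/vₐ = rₐ/rₚ
vₚ/vₐ = (6 × 10^10) / (2 × 10^10) = 3

Final answer: vₚ/vₐ = 3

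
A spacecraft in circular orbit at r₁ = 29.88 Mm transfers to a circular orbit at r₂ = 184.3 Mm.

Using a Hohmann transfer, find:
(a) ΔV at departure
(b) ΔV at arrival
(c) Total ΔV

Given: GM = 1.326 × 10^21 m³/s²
r₁ = 29.88 Mm = 2.988 × 10^7 m
r₂ = 184.3 Mm = 1.843 × 10^8 m
GM = 1.326 × 10^21 m³/s²
Transfer ellipse: a_t = (r₁ + r₂)/2 = 1.0709 × 10^8 m
Circular speed at r₁: v₁ = √(GM/r₁) = 6.66164 × 10^6 m/s
Transfer speed at r₁ (periapsis): v₁ₜ = √(GM(2/r₁ − 1/a_t)) = 8.73916 × 10^6 m/s
(a) ΔV₁ = v₁ₜ − v₁ = 2.07751 × 10^6 m/s ≈ 2078 km/s
Circular speed at r₂: v₂ = √(GM/r₂) = 2.68231 × 10^6 m/s
Transfer speed at r₂ (apoapsis): v₂ₜ = √(GM(2/r₂ − 1/a_t)) = 1.41685 × 10^6 m/s
(b) ΔV₂ = v₂ − v₂ₜ = 1.26546 × 10^6 m/s ≈ 1265 km/s
(c) ΔV_total = ΔV₁ + ΔV₂ = 3.34297 × 10^6 m/s ≈ 3343 km/s

Final answer:
(a) ΔV₁ = 2078 km/s
(b) ΔV₂ = 1265 km/s
(c) ΔV_total = 3343 km/s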